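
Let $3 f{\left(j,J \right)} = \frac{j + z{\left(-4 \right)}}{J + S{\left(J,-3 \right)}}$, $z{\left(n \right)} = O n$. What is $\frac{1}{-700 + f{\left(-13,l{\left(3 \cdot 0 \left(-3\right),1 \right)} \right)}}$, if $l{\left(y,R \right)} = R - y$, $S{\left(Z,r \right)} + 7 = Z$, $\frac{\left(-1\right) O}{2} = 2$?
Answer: $- \frac{5}{3501} \approx -0.0014282$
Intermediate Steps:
$O = -4$ ($O = \left(-2\right) 2 = -4$)
$z{\left(n \right)} = - 4 n$
$S{\left(Z,r \right)} = -7 + Z$
$f{\left(j,J \right)} = \frac{16 + j}{3 \left(-7 + 2 J\right)}$ ($f{\left(j,J \right)} = \frac{\left(j - -16\right) \frac{1}{J + \left(-7 + J\right)}}{3} = \frac{\left(j + 16\right) \frac{1}{-7 + 2 J}}{3} = \frac{\left(16 + j\right) \frac{1}{-7 + 2 J}}{3} = \frac{\frac{1}{-7 + 2 J} \left(16 + j\right)}{3} = \frac{16 + j}{3 \left(-7 + 2 J\right)}$)
$\frac{1}{-700 + f{\left(-13,l{\left(3 \cdot 0 \left(-3\right),1 \right)} \right)}} = \frac{1}{-700 + \frac{16 - 13}{3 \left(-7 + 2 \left(1 - 3 \cdot 0 \left(-3\right)\right)\right)}} = \frac{1}{-700 + \frac{1}{3} \frac{1}{-7 + 2 \left(1 - 0 \left(-3\right)\right)} 3} = \frac{1}{-700 + \frac{1}{3} \frac{1}{-7 + 2 \left(1 - 0\right)} 3} = \frac{1}{-700 + \frac{1}{3} \frac{1}{-7 + 2 \left(1 + 0\right)} 3} = \frac{1}{-700 + \frac{1}{3} \frac{1}{-7 + 2 \cdot 1} \cdot 3} = \frac{1}{-700 + \frac{1}{3} \frac{1}{-7 + 2} \cdot 3} = \frac{1}{-700 + \frac{1}{3} \frac{1}{-5} \cdot 3} = \frac{1}{-700 + \frac{1}{3} \left(- \frac{1}{5}\right) 3} = \frac{1}{-700 - \frac{1}{5}} = \frac{1}{- \frac{3501}{5}} = - \frac{5}{3501}$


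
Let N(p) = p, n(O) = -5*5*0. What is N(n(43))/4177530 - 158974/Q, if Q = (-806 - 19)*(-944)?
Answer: -79487/389400 ≈ -0.20413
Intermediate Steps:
n(O) = 0 (n(O) = -25*0 = 0)
Q = 778800 (Q = -825*(-944) = 778800)
N(n(43))/4177530 - 158974/Q = 0/4177530 - 158974/778800 = 0*(1/4177530) - 158974*1/778800 = 0 - 79487/389400 = -79487/389400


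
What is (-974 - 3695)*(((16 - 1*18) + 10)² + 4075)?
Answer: -19324991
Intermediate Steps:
(-974 - 3695)*(((16 - 1*18) + 10)² + 4075) = -4669*(((16 - 18) + 10)² + 4075) = -4669*((-2 + 10)² + 4075) = -4669*(8² + 4075) = -4669*(64 + 4075) = -4669*4139 = -19324991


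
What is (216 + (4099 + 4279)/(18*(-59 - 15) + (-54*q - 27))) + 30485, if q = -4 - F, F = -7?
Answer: 46687843/1521 ≈ 30696.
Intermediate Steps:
q = 3 (q = -4 - 1*(-7) = -4 + 7 = 3)
(216 + (4099 + 4279)/(18*(-59 - 15) + (-54*q - 27))) + 30485 = (216 + (4099 + 4279)/(18*(-59 - 15) + (-54*3 - 27))) + 30485 = (216 + 8378/(18*(-74) + (-162 - 27))) + 30485 = (216 + 8378/(-1332 - 189)) + 30485 = (216 + 8378/(-1521)) + 30485 = (216 + 8378*(-1/1521)) + 30485 = (216 - 8378/1521) + 30485 = 320158/1521 + 30485 = 46687843/1521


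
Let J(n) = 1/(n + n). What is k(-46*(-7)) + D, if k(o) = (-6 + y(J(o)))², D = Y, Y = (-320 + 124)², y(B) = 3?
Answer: 38425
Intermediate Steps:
J(n) = 1/(2*n)
Y = 38416 (Y = (-196)² = 38416)
D = 38416
k(o) = 9 (k(o) = (-6 + 3)² = (-3)² = 9)
k(-46*(-7)) + D = 9 + 38416 = 38425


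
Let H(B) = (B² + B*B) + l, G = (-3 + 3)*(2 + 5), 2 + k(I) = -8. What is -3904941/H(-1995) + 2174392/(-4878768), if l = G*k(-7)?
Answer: -42082835917/44948191225 ≈ -0.93625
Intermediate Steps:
k(I) = -10 (k(I) = -2 - 8 = -10)
G = 0 (G = 0*7 = 0)
l = 0 (l = 0*(-10) = 0)
H(B) = 2*B² (H(B) = (B² + B*B) + 0 = (B² + B²) + 0 = 2*B² + 0 = 2*B²)
-3904941/H(-1995) + 2174392/(-4878768) = -3904941/(2*(-1995)²) + 2174392/(-4878768) = -3904941/(2*3980025) + 2174392*(-1/4878768) = -3904941/7960050 - 271799/609846 = -3904941*1/7960050 - 271799/609846 = -1301647/2653350 - 271799/609846 = -42082835917/44948191225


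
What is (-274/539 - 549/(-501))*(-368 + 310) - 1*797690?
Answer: -71805536952/90013 ≈ -7.9772e+5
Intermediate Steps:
(-274/539 - 549/(-501))*(-368 + 310) - 1*797690 = (-274*1/539 - 549*(-1/501))*(-58) - 797690 = (-274/539 + 183/167)*(-58) - 797690 = (52879/90013)*(-58) - 797690 = -3066982/90013 - 797690 = -71805536952/90013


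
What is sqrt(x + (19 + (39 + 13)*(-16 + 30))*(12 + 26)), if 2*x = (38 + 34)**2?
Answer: 3*sqrt(3442) ≈ 176.01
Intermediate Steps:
x = 2592 (x = (38 + 34)**2/2 = (1/2)*72**2 = (1/2)*5184 = 2592)
sqrt(x + (19 + (39 + 13)*(-16 + 30))*(12 + 26)) = sqrt(2592 + (19 + (39 + 13)*(-16 + 30))*(12 + 26)) = sqrt(2592 + (19 + 52*14)*38) = sqrt(2592 + (19 + 728)*38) = sqrt(2592 + 747*38) = sqrt(2592 + 28386) = sqrt(30978) = 3*sqrt(3442)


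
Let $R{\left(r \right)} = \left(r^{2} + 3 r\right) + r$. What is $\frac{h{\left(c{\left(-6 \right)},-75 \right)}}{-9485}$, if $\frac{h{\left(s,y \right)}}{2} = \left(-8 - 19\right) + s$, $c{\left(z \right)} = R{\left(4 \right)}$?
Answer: $- \frac{2}{1897} \approx -0.0010543$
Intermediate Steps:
$R{\left(r \right)} = r^{2} + 4 r$
$c{\left(z \right)} = 32$ ($c{\left(z \right)} = 4 \left(4 + 4\right) = 4 \cdot 8 = 32$)
$h{\left(s,y \right)} = -54 + 2 s$ ($h{\left(s,y \right)} = 2 \left(\left(-8 - 19\right) + s\right) = 2 \left(-27 + s\right) = -54 + 2 s$)
$\frac{h{\left(c{\left(-6 \right)},-75 \right)}}{-9485} = \frac{-54 + 2 \cdot 32}{-9485} = \left(-54 + 64\right) \left(- \frac{1}{9485}\right) = 10 \left(- \frac{1}{9485}\right) = - \frac{2}{1897}$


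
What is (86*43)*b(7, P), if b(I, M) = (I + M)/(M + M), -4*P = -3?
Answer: 57319/3 ≈ 19106.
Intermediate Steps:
P = ¾ (P = -¼*(-3) = ¾ ≈ 0.75000)
b(I, M) = (I + M)/(2*M) (b(I, M) = (I + M)/((2*M)) = (I + M)*(1/(2*M)) = (I + M)/(2*M))
(86*43)*b(7, P) = (86*43)*((7 + ¾)/(2*(¾))) = 3698*((½)*(4/3)*(31/4)) = 3698*(31/6) = 57319/3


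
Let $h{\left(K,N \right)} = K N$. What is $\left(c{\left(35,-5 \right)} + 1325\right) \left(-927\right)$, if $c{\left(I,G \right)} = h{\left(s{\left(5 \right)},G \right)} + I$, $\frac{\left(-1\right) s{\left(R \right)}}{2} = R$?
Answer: $-1307070$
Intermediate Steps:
$s{\left(R \right)} = - 2 R$
$c{\left(I,G \right)} = I - 10 G$ ($c{\left(I,G \right)} = \left(-2\right) 5 G + I = - 10 G + I = I - 10 G$)
$\left(c{\left(35,-5 \right)} + 1325\right) \left(-927\right) = \left(\left(35 - -50\right) + 1325\right) \left(-927\right) = \left(\left(35 + 50\right) + 1325\right) \left(-927\right) = \left(85 + 1325\right) \left(-927\right) = 1410 \left(-927\right) = -1307070$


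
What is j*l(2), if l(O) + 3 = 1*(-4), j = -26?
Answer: 182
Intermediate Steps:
l(O) = -7 (l(O) = -3 + 1*(-4) = -3 - 4 = -7)
j*l(2) = -26*(-7) = 182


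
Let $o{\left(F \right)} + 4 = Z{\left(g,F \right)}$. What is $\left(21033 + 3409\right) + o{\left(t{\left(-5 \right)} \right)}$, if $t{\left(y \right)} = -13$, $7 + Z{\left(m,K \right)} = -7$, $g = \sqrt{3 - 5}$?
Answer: $24424$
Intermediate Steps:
$g = i \sqrt{2}$ ($g = \sqrt{-2} = i \sqrt{2} \approx 1.4142 i$)
$Z{\left(m,K \right)} = -14$ ($Z{\left(m,K \right)} = -7 - 7 = -14$)
$o{\left(F \right)} = -18$ ($o{\left(F \right)} = -4 - 14 = -18$)
$\left(21033 + 3409\right) + o{\left(t{\left(-5 \right)} \right)} = \left(21033 + 3409\right) - 18 = 24442 - 18 = 24424$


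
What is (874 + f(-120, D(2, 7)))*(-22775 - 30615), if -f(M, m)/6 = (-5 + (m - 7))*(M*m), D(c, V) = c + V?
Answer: 991238740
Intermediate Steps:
D(c, V) = V + c
f(M, m) = -6*M*m*(-12 + m) (f(M, m) = -6*(-5 + (m - 7))*M*m = -6*(-5 + (-7 + m))*M*m = -6*(-12 + m)*M*m = -6*M*m*(-12 + m))
(874 + f(-120, D(2, 7)))*(-22775 - 30615) = (874 + 6*(-120)*(7 + 2)*(12 - (7 + 2)))*(-22775 - 30615) = (874 + 6*(-120)*9*(12 - 1*9))*(-53390) = (874 + 6*(-120)*9*(12 - 9))*(-53390) = (874 + 6*(-120)*9*3)*(-53390) = (874 - 19440)*(-53390) = -18566*(-53390) = 991238740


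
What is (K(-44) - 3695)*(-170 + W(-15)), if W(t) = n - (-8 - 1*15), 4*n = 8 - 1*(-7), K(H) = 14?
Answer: 2109213/4 ≈ 5.2730e+5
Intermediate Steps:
n = 15/4 (n = (8 - 1*(-7))/4 = (8 + 7)/4 = (¼)*15 = 15/4 ≈ 3.7500)
W(t) = 107/4 (W(t) = 15/4 - (-8 - 1*15) = 15/4 - (-8 - 15) = 15/4 - 1*(-23) = 15/4 + 23 = 107/4)
(K(-44) - 3695)*(-170 + W(-15)) = (14 - 3695)*(-170 + 107/4) = -3681*(-573/4) = 2109213/4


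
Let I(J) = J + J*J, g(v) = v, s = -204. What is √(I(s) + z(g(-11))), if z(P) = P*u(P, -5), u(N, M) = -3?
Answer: 3*√4605 ≈ 203.58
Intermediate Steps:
z(P) = -3*P (z(P) = P*(-3) = -3*P)
I(J) = J + J²
√(I(s) + z(g(-11))) = √(-204*(1 - 204) - 3*(-11)) = √(-204*(-203) + 33) = √(41412 + 33) = √41445 = 3*√4605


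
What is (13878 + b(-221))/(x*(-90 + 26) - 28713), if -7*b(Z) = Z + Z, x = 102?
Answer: -97588/246687 ≈ -0.39559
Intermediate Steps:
b(Z) = -2*Z/7 (b(Z) = -(Z + Z)/7 = -2*Z/7)
(13878 + b(-221))/(x*(-90 + 26) - 28713) = (13878 - 2/7*(-221))/(102*(-90 + 26) - 28713) = (13878 + 442/7)/(102*(-64) - 28713) = 97588/(7*(-6528 - 28713)) = (97588/7)/(-35241) = (97588/7)*(-1/35241) = -97588/246687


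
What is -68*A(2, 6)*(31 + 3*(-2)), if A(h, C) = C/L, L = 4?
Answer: -2550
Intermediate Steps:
A(h, C) = C/4
-68*A(2, 6)*(31 + 3*(-2)) = -68*(¼)*6*(31 + 3*(-2)) = -102*(31 - 6) = -102*25 = -68*75/2 = -2550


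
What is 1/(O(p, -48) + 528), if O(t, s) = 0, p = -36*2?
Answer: 1/528 ≈ 0.0018939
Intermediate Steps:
p = -72
1/(O(p, -48) + 528) = 1/(0 + 528) = 1/528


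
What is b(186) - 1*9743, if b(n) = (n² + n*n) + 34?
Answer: 59483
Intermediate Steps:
b(n) = 34 + 2*n² (b(n) = (n² + n²) + 34 = 2*n² + 34 = 34 + 2*n²)
b(186) - 1*9743 = (34 + 2*186²) - 1*9743 = (34 + 2*34596) - 9743 = (34 + 69192) - 9743 = 69226 - 9743 = 59483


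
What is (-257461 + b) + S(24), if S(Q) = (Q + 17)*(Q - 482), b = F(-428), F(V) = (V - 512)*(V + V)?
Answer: 528401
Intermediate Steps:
F(V) = 2*V*(-512 + V) (F(V) = (-512 + V)*(2*V) = 2*V*(-512 + V))
b = 804640 (b = 2*(-428)*(-512 - 428) = 2*(-428)*(-940) = 804640)
S(Q) = (-482 + Q)*(17 + Q) (S(Q) = (17 + Q)*(-482 + Q) = (-482 + Q)*(17 + Q))
(-257461 + b) + S(24) = (-257461 + 804640) + (-8194 + 24**2 - 465*24) = 547179 + (-8194 + 576 - 11160) = 547179 - 18778 = 528401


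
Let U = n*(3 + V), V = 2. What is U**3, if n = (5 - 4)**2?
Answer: 125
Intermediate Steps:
n = 1 (n = 1**2 = 1)
U = 5 (U = 1*(3 + 2) = 1*5 = 5)
U**3 = 5**3 = 125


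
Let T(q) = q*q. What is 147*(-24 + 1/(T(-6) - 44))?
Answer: -28371/8 ≈ -3546.4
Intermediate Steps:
T(q) = q²
147*(-24 + 1/(T(-6) - 44)) = 147*(-24 + 1/((-6)² - 44)) = 147*(-24 + 1/(36 - 44)) = 147*(-24 + 1/(-8)) = 147*(-24 - ⅛) = 147*(-193/8) = -28371/8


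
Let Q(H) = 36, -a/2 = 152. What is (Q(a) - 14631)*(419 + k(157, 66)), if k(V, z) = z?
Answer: -7078575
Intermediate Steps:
a = -304 (a = -2*152 = -304)
(Q(a) - 14631)*(419 + k(157, 66)) = (36 - 14631)*(419 + 66) = -14595*485 = -7078575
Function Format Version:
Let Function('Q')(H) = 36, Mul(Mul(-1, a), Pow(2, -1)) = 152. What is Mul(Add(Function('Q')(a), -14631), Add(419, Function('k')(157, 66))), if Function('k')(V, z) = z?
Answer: -7078575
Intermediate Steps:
a = -304 (a = Mul(-2, 152) = -304)
Mul(Add(Function('Q')(a), -14631), Add(419, Function('k')(157, 66))) = Mul(Add(36, -14631), Add(419, 66)) = Mul(-14595, 485) = -7078575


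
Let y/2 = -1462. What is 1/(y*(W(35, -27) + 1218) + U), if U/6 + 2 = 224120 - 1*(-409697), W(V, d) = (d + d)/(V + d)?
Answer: 1/261195 ≈ 3.8286e-6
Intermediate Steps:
y = -2924 (y = 2*(-1462) = -2924)
W(V, d) = 2*d/(V + d) (W(V, d) = (2*d)/(V + d) = 2*d/(V + d))
U = 3802890 (U = -12 + 6*(224120 - 1*(-409697)) = -12 + 6*(224120 + 409697) = -12 + 6*633817 = -12 + 3802902 = 3802890)
1/(y*(W(35, -27) + 1218) + U) = 1/(-2924*(2*(-27)/(35 - 27) + 1218) + 3802890) = 1/(-2924*(2*(-27)/8 + 1218) + 3802890) = 1/(-2924*(2*(-27)*(1/8) + 1218) + 3802890) = 1/(-2924*(-27/4 + 1218) + 3802890) = 1/(-2924*4845/4 + 3802890) = 1/(-3541695 + 3802890) = 1/261195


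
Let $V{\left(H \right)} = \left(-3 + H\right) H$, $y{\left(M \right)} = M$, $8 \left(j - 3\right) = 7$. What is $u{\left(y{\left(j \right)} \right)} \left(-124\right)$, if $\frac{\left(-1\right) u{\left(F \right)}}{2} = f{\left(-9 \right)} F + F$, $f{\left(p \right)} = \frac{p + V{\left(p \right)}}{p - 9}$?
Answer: $- \frac{8649}{2} \approx -4324.5$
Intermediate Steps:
$j = \frac{31}{8}$ ($j = 3 + \frac{1}{8} \cdot 7 = 3 + \frac{7}{8} = \frac{31}{8} \approx 3.875$)
$V{\left(H \right)} = H \left(-3 + H\right)$
$f{\left(p \right)} = \frac{p + p \left(-3 + p\right)}{-9 + p}$ ($f{\left(p \right)} = \frac{p + p \left(-3 + p\right)}{p - 9} = \frac{p + p \left(-3 + p\right)}{-9 + p}$)
$u{\left(F \right)} = 9 F$ ($u{\left(F \right)} = - 2 \left(- \frac{9 \left(-2 - 9\right)}{-9 - 9} F + F\right) = - 2 \left(\left(-9\right) \frac{1}{-18} \left(-11\right) F + F\right) = - 2 \left(\left(-9\right) \left(- \frac{1}{18}\right) \left(-11\right) F + F\right) = - 2 \left(- \frac{11 F}{2} + F\right) = - 2 \left(- \frac{9 F}{2}\right) = 9 F$)
$u{\left(y{\left(j \right)} \right)} \left(-124\right) = 9 \cdot \frac{31}{8} \left(-124\right) = \frac{279}{8} \left(-124\right) = - \frac{8649}{2}$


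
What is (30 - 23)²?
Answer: 49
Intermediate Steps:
(30 - 23)² = 7² = 49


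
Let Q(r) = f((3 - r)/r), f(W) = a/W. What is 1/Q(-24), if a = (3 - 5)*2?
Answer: 9/32 ≈ 0.28125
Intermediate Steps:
a = -4 (a = -2*2 = -4)
f(W) = -4/W
Q(r) = -4*r/(3 - r)
1/Q(-24) = 1/(4*(-24)/(-3 - 24)) = 1/(4*(-24)/(-27)) = 1/(4*(-24)*(-1/27)) = 1/(32/9) = 9/32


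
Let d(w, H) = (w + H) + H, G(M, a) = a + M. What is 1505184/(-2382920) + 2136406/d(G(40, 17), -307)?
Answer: -636465371626/165910805 ≈ -3836.2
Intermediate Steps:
G(M, a) = M + a
d(w, H) = w + 2*H (d(w, H) = (H + w) + H = w + 2*H)
1505184/(-2382920) + 2136406/d(G(40, 17), -307) = 1505184/(-2382920) + 2136406/((40 + 17) + 2*(-307)) = 1505184*(-1/2382920) + 2136406/(57 - 614) = -188148/297865 + 2136406/(-557) = -188148/297865 + 2136406*(-1/557) = -188148/297865 - 2136406/557 = -636465371626/165910805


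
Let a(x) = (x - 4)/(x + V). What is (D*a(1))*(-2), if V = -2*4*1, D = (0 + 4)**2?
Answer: -96/7 ≈ -13.714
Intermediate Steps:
D = 16 (D = 4**2 = 16)
V = -8 (V = -8*1 = -8)
a(x) = (-4 + x)/(-8 + x) (a(x) = (x - 4)/(x - 8) = (-4 + x)/(-8 + x))
(D*a(1))*(-2) = (16*((-4 + 1)/(-8 + 1)))*(-2) = (16*(-3/(-7)))*(-2) = (16*(-1/7*(-3)))*(-2) = (16*(3/7))*(-2) = (48/7)*(-2) = -96/7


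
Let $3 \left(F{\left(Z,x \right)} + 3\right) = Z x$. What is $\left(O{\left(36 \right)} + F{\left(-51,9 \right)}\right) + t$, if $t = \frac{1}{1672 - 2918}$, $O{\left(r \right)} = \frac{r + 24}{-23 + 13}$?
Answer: $- \frac{201853}{1246} \approx -162.0$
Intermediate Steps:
$O{\left(r \right)} = - \frac{12}{5} - \frac{r}{10}$ ($O{\left(r \right)} = \frac{24 + r}{-10} = \left(24 + r\right) \left(- \frac{1}{10}\right) = - \frac{12}{5} - \frac{r}{10}$)
$t = - \frac{1}{1246}$ ($t = \frac{1}{-1246} = - \frac{1}{1246} \approx -0.00080257$)
$F{\left(Z,x \right)} = -3 + \frac{Z x}{3}$
$\left(O{\left(36 \right)} + F{\left(-51,9 \right)}\right) + t = \left(\left(- \frac{12}{5} - \frac{18}{5}\right) + \left(-3 + \frac{1}{3} \left(-51\right) 9\right)\right) - \frac{1}{1246} = \left(\left(- \frac{12}{5} - \frac{18}{5}\right) - 156\right) - \frac{1}{1246} = \left(-6 - 156\right) - \frac{1}{1246} = -162 - \frac{1}{1246} = - \frac{201853}{1246}$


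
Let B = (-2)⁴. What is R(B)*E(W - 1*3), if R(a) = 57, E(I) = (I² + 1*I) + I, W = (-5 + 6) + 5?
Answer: 855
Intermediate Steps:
W = 6 (W = 1 + 5 = 6)
E(I) = I² + 2*I (E(I) = (I² + I) + I = (I + I²) + I = I² + 2*I)
B = 16
R(B)*E(W - 1*3) = 57*((6 - 1*3)*(2 + (6 - 1*3))) = 57*((6 - 3)*(2 + (6 - 3))) = 57*(3*(2 + 3)) = 57*(3*5) = 57*15 = 855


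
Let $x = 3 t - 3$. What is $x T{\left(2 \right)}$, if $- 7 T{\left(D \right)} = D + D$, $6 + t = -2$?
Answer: $\frac{108}{7} \approx 15.429$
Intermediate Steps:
$t = -8$ ($t = -6 - 2 = -8$)
$T{\left(D \right)} = - \frac{2 D}{7}$ ($T{\left(D \right)} = - \frac{D + D}{7} = - \frac{2 D}{7}$)
$x = -27$ ($x = 3 \left(-8\right) - 3 = -24 - 3 = -27$)
$x T{\left(2 \right)} = - 27 \left(\left(- \frac{2}{7}\right) 2\right) = \left(-27\right) \left(- \frac{4}{7}\right) = \frac{108}{7}$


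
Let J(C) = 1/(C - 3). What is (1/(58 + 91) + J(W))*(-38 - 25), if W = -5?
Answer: 8883/1192 ≈ 7.4522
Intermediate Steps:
J(C) = 1/(-3 + C)
(1/(58 + 91) + J(W))*(-38 - 25) = (1/(58 + 91) + 1/(-3 - 5))*(-38 - 25) = (1/149 + 1/(-8))*(-63) = (1/149 - ⅛)*(-63) = -141/1192*(-63) = 8883/1192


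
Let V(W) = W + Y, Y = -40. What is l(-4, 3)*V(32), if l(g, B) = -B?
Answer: 24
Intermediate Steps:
V(W) = -40 + W (V(W) = W - 40 = -40 + W)
l(-4, 3)*V(32) = (-1*3)*(-40 + 32) = -3*(-8) = 24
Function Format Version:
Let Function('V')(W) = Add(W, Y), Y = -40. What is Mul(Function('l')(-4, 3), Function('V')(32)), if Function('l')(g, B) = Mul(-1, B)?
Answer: 24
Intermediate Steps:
Function('V')(W) = Add(-40, W) (Function('V')(W) = Add(W, -40) = Add(-40, W))
Mul(Function('l')(-4, 3), Function('V')(32)) = Mul(Mul(-1, 3), Add(-40, 32)) = Mul(-3, -8) = 24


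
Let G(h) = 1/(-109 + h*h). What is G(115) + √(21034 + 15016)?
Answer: 1/13116 + 5*√1442 ≈ 189.87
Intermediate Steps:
G(h) = 1/(-109 + h²)
G(115) + √(21034 + 15016) = 1/(-109 + 115²) + √(21034 + 15016) = 1/(-109 + 13225) + √36050 = 1/13116 + 5*√1442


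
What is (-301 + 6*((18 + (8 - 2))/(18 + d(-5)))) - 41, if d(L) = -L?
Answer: -7722/23 ≈ -335.74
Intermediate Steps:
(-301 + 6*((18 + (8 - 2))/(18 + d(-5)))) - 41 = (-301 + 6*((18 + (8 - 2))/(18 - 1*(-5)))) - 41 = (-301 + 6*((18 + 6)/(18 + 5))) - 41 = (-301 + 6*(24/23)) - 41 = (-301 + 144/23) - 41 = -6779/23 - 41 = -7722/23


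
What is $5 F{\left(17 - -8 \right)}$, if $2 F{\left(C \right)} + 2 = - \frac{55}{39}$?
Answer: $- \frac{665}{78} \approx -8.5256$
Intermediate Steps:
$F{\left(C \right)} = - \frac{133}{78}$ ($F{\left(C \right)} = -1 + \frac{\left(-55\right) \frac{1}{39}}{2} = -1 + \frac{1}{2} \left(- \frac{55}{39}\right) = -1 - \frac{55}{78} = - \frac{133}{78}$)
$5 F{\left(17 - -8 \right)} = 5 \left(- \frac{133}{78}\right) = - \frac{665}{78}$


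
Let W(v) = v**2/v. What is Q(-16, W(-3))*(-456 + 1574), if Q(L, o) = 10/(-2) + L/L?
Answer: -4472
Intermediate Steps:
W(v) = v
Q(L, o) = -4 (Q(L, o) = 10*(-1/2) + 1 = -5 + 1 = -4)
Q(-16, W(-3))*(-456 + 1574) = -4*(-456 + 1574) = -4*1118 = -4472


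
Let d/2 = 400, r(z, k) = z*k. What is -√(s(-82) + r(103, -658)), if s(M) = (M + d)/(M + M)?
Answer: -I*√455741814/82 ≈ -260.34*I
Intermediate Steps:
r(z, k) = k*z
d = 800 (d = 2*400 = 800)
s(M) = (800 + M)/(2*M) (s(M) = (M + 800)/(M + M) = (800 + M)/((2*M)) = (800 + M)*(1/(2*M)) = (800 + M)/(2*M))
-√(s(-82) + r(103, -658)) = -√((½)*(800 - 82)/(-82) - 658*103) = -√((½)*(-1/82)*718 - 67774) = -√(-359/82 - 67774) = -√(-5557827/82) = -I*√455741814/82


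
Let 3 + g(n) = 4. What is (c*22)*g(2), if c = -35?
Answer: -770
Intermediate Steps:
g(n) = 1 (g(n) = -3 + 4 = 1)
(c*22)*g(2) = -35*22*1 = -770*1 = -770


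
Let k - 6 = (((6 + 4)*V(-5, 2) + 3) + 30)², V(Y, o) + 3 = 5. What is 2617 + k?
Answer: 5432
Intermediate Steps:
V(Y, o) = 2 (V(Y, o) = -3 + 5 = 2)
k = 2815 (k = 6 + (((6 + 4)*2 + 3) + 30)² = 6 + ((10*2 + 3) + 30)² = 6 + ((20 + 3) + 30)² = 6 + (23 + 30)² = 6 + 53² = 6 + 2809 = 2815)
2617 + k = 2617 + 2815 = 5432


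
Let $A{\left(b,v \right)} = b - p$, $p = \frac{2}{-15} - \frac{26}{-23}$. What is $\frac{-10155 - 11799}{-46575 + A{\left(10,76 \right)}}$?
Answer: $\frac{7574130}{16065269} \approx 0.47146$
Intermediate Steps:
$p = \frac{344}{345}$ ($p = 2 \left(- \frac{1}{15}\right) - - \frac{26}{23} = - \frac{2}{15} + \frac{26}{23} = \frac{344}{345} \approx 0.9971$)
$A{\left(b,v \right)} = - \frac{344}{345} + b$ ($A{\left(b,v \right)} = b - \frac{344}{345} = - \frac{344}{345} + b$)
$\frac{-10155 - 11799}{-46575 + A{\left(10,76 \right)}} = \frac{-10155 - 11799}{-46575 + \left(- \frac{344}{345} + 10\right)} = \frac{-10155 - 11799}{-46575 + \frac{3106}{345}} = \frac{-10155 - 11799}{- \frac{16065269}{345}} = \left(-21954\right) \left(- \frac{345}{16065269}\right) = \frac{7574130}{16065269}$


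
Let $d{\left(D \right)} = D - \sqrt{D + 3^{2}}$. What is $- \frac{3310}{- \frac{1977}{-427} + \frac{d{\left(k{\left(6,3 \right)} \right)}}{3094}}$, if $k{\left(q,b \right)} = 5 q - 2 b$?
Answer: $- \frac{182269003647640}{255382155337} - \frac{38107281940 \sqrt{33}}{766146466011} \approx -714.0$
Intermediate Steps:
$k{\left(q,b \right)} = - 2 b + 5 q$
$d{\left(D \right)} = D - \sqrt{9 + D}$ ($d{\left(D \right)} = D - \sqrt{D + 9} = D - \sqrt{9 + D}$)
$- \frac{3310}{- \frac{1977}{-427} + \frac{d{\left(k{\left(6,3 \right)} \right)}}{3094}} = - \frac{3310}{- \frac{1977}{-427} + \frac{\left(\left(-2\right) 3 + 5 \cdot 6\right) - \sqrt{9 + \left(\left(-2\right) 3 + 5 \cdot 6\right)}}{3094}} = - \frac{3310}{\left(-1977\right) \left(- \frac{1}{427}\right) + \left(\left(-6 + 30\right) - \sqrt{9 + \left(-6 + 30\right)}\right) \frac{1}{3094}} = - \frac{3310}{\frac{1977}{427} + \left(24 - \sqrt{9 + 24}\right) \frac{1}{3094}} = - \frac{3310}{\frac{1977}{427} + \left(24 - \sqrt{33}\right) \frac{1}{3094}} = - \frac{3310}{\frac{1977}{427} + \left(\frac{12}{1547} - \frac{\sqrt{33}}{3094}\right)} = - \frac{3310}{\frac{437649}{94367} - \frac{\sqrt{33}}{3094}}$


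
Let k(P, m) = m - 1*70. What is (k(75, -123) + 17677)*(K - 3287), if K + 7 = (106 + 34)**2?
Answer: 285094104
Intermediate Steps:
k(P, m) = -70 + m (k(P, m) = m - 70 = -70 + m)
K = 19593 (K = -7 + (106 + 34)**2 = -7 + 140**2 = -7 + 19600 = 19593)
(k(75, -123) + 17677)*(K - 3287) = ((-70 - 123) + 17677)*(19593 - 3287) = (-193 + 17677)*16306 = 17484*16306 = 285094104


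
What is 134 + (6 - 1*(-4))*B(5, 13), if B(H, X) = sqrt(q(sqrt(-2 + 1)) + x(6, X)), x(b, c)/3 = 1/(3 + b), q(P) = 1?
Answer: 134 + 20*sqrt(3)/3 ≈ 145.55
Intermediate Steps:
x(b, c) = 3/(3 + b)
B(H, X) = 2*sqrt(3)/3 (B(H, X) = sqrt(1 + 3/(3 + 6)) = sqrt(1 + 3/9) = sqrt(1 + 3*(1/9)) = sqrt(1 + 1/3) = sqrt(4/3) = 2*sqrt(3)/3)
134 + (6 - 1*(-4))*B(5, 13) = 134 + (6 - 1*(-4))*(2*sqrt(3)/3) = 134 + (6 + 4)*(2*sqrt(3)/3) = 134 + 10*(2*sqrt(3)/3) = 134 + 20*sqrt(3)/3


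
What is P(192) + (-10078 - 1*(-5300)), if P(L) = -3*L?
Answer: -5354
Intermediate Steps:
P(192) + (-10078 - 1*(-5300)) = -3*192 + (-10078 - 1*(-5300)) = -576 + (-10078 + 5300) = -576 - 4778 = -5354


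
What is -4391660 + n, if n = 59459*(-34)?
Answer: -6413266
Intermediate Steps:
n = -2021606
-4391660 + n = -4391660 - 2021606 = -6413266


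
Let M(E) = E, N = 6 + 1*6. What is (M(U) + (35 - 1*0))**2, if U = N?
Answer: 2209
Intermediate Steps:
N = 12 (N = 6 + 6 = 12)
U = 12
(M(U) + (35 - 1*0))**2 = (12 + (35 - 1*0))**2 = (12 + (35 + 0))**2 = (12 + 35)**2 = 47**2 = 2209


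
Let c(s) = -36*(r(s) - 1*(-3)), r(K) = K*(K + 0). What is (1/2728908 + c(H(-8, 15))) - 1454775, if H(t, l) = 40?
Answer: -4127426958563/2728908 ≈ -1.5125e+6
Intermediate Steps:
r(K) = K² (r(K) = K*K = K²)
c(s) = -108 - 36*s² (c(s) = -36*(s² - 1*(-3)) = -36*(s² + 3) = -36*(3 + s²) = -108 - 36*s²)
(1/2728908 + c(H(-8, 15))) - 1454775 = (1/2728908 + (-108 - 36*40²)) - 1454775 = (1/2728908 + (-108 - 36*1600)) - 1454775 = (1/2728908 + (-108 - 57600)) - 1454775 = (1/2728908 - 57708) - 1454775 = -157479822863/2728908 - 1454775 = -4127426958563/2728908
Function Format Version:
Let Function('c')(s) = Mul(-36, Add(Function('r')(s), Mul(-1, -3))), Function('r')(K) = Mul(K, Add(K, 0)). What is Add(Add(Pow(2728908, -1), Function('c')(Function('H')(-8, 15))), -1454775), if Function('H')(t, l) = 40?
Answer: Rational(-4127426958563, 2728908) ≈ -1.5125e+6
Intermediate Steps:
Function('r')(K) = Pow(K, 2) (Function('r')(K) = Mul(K, K) = Pow(K, 2))
Function('c')(s) = Add(-108, Mul(-36, Pow(s, 2))) (Function('c')(s) = Mul(-36, Add(Pow(s, 2), Mul(-1, -3))) = Mul(-36, Add(Pow(s, 2), 3)) = Mul(-36, Add(3, Pow(s, 2))) = Add(-108, Mul(-36, Pow(s, 2))))
Add(Add(Pow(2728908, -1), Function('c')(Function('H')(-8, 15))), -1454775) = Add(Add(Pow(2728908, -1), Add(-108, Mul(-36, Pow(40, 2)))), -1454775) = Add(Add(Rational(1, 2728908), Add(-108, Mul(-36, 1600))), -1454775) = Add(Add(Rational(1, 2728908), Add(-108, -57600)), -1454775) = Add(Add(Rational(1, 2728908), -57708), -1454775) = Add(Rational(-157479822863, 2728908), -1454775) = Rational(-4127426958563, 2728908)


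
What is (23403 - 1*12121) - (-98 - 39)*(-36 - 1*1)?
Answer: 6213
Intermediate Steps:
(23403 - 1*12121) - (-98 - 39)*(-36 - 1*1) = (23403 - 12121) - (-137)*(-36 - 1) = 11282 - (-137)*(-37) = 11282 - 1*5069 = 11282 - 5069 = 6213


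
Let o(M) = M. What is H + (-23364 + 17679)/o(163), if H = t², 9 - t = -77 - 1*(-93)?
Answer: 2302/163 ≈ 14.123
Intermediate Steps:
t = -7 (t = 9 - (-77 - 1*(-93)) = 9 - (-77 + 93) = 9 - 1*16 = 9 - 16 = -7)
H = 49 (H = (-7)² = 49)
H + (-23364 + 17679)/o(163) = 49 + (-23364 + 17679)/163 = 49 - 5685*1/163 = 49 - 5685/163 = 2302/163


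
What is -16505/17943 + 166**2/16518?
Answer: 12322651/16465693 ≈ 0.74838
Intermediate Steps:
-16505/17943 + 166**2/16518 = -16505*1/17943 + 27556*(1/16518) = -16505/17943 + 13778/8259 = 12322651/16465693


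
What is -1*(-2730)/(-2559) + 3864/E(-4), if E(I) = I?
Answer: -824908/853 ≈ -967.07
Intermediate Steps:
-1*(-2730)/(-2559) + 3864/E(-4) = -1*(-2730)/(-2559) + 3864/(-4) = 2730*(-1/2559) + 3864*(-¼) = -910/853 - 966 = -824908/853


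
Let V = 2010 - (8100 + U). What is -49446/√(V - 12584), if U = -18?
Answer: 24723*I*√1166/2332 ≈ 362.01*I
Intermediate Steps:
V = -6072 (V = 2010 - (8100 - 18) = 2010 - 1*8082 = 2010 - 8082 = -6072)
-49446/√(V - 12584) = -49446/√(-6072 - 12584) = -49446*(-I*√1166/4664) = -(-24723)*I*√1166/2332 = 24723*I*√1166/2332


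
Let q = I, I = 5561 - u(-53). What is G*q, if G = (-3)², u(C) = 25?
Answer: 49824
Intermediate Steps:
I = 5536 (I = 5561 - 1*25 = 5561 - 25 = 5536)
q = 5536
G = 9
G*q = 9*5536 = 49824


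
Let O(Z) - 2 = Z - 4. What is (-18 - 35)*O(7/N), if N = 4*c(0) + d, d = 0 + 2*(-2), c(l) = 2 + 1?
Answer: 477/8 ≈ 59.625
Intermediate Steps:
c(l) = 3
d = -4 (d = 0 - 4 = -4)
N = 8 (N = 4*3 - 4 = 12 - 4 = 8)
O(Z) = -2 + Z (O(Z) = 2 + (Z - 4) = 2 + (-4 + Z) = -2 + Z)
(-18 - 35)*O(7/N) = (-18 - 35)*(-2 + 7/8) = -53*(-2 + 7*(⅛)) = -53*(-2 + 7/8) = -53*(-9/8) = 477/8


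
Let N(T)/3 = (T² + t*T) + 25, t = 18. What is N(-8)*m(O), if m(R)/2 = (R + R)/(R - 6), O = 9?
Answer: -1980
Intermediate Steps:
m(R) = 4*R/(-6 + R) (m(R) = 2*((R + R)/(R - 6)) = 2*((2*R)/(-6 + R)) = 2*(2*R/(-6 + R)) = 4*R/(-6 + R))
N(T) = 75 + 3*T² + 54*T (N(T) = 3*((T² + 18*T) + 25) = 3*(25 + T² + 18*T) = 75 + 3*T² + 54*T)
N(-8)*m(O) = (75 + 3*(-8)² + 54*(-8))*(4*9/(-6 + 9)) = (75 + 3*64 - 432)*(4*9/3) = (75 + 192 - 432)*(4*9*(⅓)) = -165*12 = -1980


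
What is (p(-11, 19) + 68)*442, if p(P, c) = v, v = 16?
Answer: 37128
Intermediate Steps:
p(P, c) = 16
(p(-11, 19) + 68)*442 = (16 + 68)*442 = 84*442 = 37128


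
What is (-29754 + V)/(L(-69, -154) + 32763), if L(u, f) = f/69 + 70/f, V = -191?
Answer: -22728255/24865078 ≈ -0.91406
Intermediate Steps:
L(u, f) = 70/f + f/69 (L(u, f) = f*(1/69) + 70/f = f/69 + 70/f = 70/f + f/69)
(-29754 + V)/(L(-69, -154) + 32763) = (-29754 - 191)/((70/(-154) + (1/69)*(-154)) + 32763) = -29945/((70*(-1/154) - 154/69) + 32763) = -29945/((-5/11 - 154/69) + 32763) = -29945/(-2039/759 + 32763) = -29945/24865078/759 = -29945*759/24865078 = -22728255/24865078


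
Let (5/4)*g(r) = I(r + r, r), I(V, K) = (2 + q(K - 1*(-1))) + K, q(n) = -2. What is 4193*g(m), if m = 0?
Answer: 0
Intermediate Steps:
I(V, K) = K (I(V, K) = (2 - 2) + K = 0 + K = K)
g(r) = 4*r/5
4193*g(m) = 4193*((4/5)*0) = 4193*0 = 0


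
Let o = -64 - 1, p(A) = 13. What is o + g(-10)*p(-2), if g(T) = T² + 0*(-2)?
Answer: 1235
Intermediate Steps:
o = -65
g(T) = T² (g(T) = T² + 0 = T²)
o + g(-10)*p(-2) = -65 + (-10)²*13 = -65 + 100*13 = -65 + 1300 = 1235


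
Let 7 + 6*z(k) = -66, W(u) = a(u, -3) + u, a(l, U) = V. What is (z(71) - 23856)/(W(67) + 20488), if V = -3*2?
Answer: -143209/123294 ≈ -1.1615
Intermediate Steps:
V = -6
a(l, U) = -6
W(u) = -6 + u
z(k) = -73/6 (z(k) = -7/6 + (⅙)*(-66) = -7/6 - 11 = -73/6)
(z(71) - 23856)/(W(67) + 20488) = (-73/6 - 23856)/((-6 + 67) + 20488) = -143209/(6*(61 + 20488)) = -143209/6/20549 = -143209/6*1/20549 = -143209/123294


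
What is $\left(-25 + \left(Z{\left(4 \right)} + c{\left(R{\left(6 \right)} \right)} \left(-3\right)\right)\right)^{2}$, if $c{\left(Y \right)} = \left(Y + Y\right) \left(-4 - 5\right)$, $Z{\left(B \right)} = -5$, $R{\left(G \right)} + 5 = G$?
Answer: $576$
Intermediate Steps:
$R{\left(G \right)} = -5 + G$
$c{\left(Y \right)} = - 18 Y$ ($c{\left(Y \right)} = 2 Y \left(-9\right) = - 18 Y$)
$\left(-25 + \left(Z{\left(4 \right)} + c{\left(R{\left(6 \right)} \right)} \left(-3\right)\right)\right)^{2} = \left(-25 - \left(5 - - 18 \left(-5 + 6\right) \left(-3\right)\right)\right)^{2} = \left(-25 - \left(5 - \left(-18\right) 1 \left(-3\right)\right)\right)^{2} = \left(-25 - -49\right)^{2} = \left(-25 + \left(-5 + 54\right)\right)^{2} = \left(-25 + 49\right)^{2} = 24^{2} = 576$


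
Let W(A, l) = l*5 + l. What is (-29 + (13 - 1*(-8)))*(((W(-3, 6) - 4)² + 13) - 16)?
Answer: -8168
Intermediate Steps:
W(A, l) = 6*l (W(A, l) = 5*l + l = 6*l)
(-29 + (13 - 1*(-8)))*(((W(-3, 6) - 4)² + 13) - 16) = (-29 + (13 - 1*(-8)))*(((6*6 - 4)² + 13) - 16) = (-29 + (13 + 8))*(((36 - 4)² + 13) - 16) = (-29 + 21)*((32² + 13) - 16) = -8*((1024 + 13) - 16) = -8*(1037 - 16) = -8*1021 = -8168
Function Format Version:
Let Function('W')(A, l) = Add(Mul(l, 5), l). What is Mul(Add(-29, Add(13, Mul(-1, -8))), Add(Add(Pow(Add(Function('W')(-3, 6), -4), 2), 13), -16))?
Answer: -8168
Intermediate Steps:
Function('W')(A, l) = Mul(6, l) (Function('W')(A, l) = Add(Mul(5, l), l) = Mul(6, l))
Mul(Add(-29, Add(13, Mul(-1, -8))), Add(Add(Pow(Add(Function('W')(-3, 6), -4), 2), 13), -16)) = Mul(Add(-29, Add(13, Mul(-1, -8))), Add(Add(Pow(Add(Mul(6, 6), -4), 2), 13), -16)) = Mul(Add(-29, Add(13, 8)), Add(Add(Pow(Add(36, -4), 2), 13), -16)) = Mul(Add(-29, 21), Add(Add(Pow(32, 2), 13), -16)) = Mul(-8, Add(Add(1024, 13), -16)) = Mul(-8, Add(1037, -16)) = Mul(-8, 1021) = -8168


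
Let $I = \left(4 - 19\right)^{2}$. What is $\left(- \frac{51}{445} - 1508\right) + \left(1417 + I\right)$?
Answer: $\frac{59579}{445} \approx 133.89$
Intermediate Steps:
$I = 225$ ($I = \left(-15\right)^{2} = 225$)
$\left(- \frac{51}{445} - 1508\right) + \left(1417 + I\right) = \left(- \frac{51}{445} - 1508\right) + \left(1417 + 225\right) = \left(\left(-51\right) \frac{1}{445} - 1508\right) + 1642 = \left(- \frac{51}{445} - 1508\right) + 1642 = - \frac{671111}{445} + 1642 = \frac{59579}{445}$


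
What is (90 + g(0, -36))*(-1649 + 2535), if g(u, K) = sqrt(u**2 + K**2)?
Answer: 111636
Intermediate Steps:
g(u, K) = sqrt(K**2 + u**2)
(90 + g(0, -36))*(-1649 + 2535) = (90 + sqrt((-36)**2 + 0**2))*(-1649 + 2535) = (90 + sqrt(1296 + 0))*886 = (90 + sqrt(1296))*886 = (90 + 36)*886 = 126*886 = 111636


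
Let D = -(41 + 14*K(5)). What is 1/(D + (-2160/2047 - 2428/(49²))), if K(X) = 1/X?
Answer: -24574235/1127132873 ≈ -0.021802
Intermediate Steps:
D = -219/5 (D = -(41 + 14/5) = -1*219/5 = -219/5 ≈ -43.800)
1/(D + (-2160/2047 - 2428/(49²))) = 1/(-219/5 + (-2160/2047 - 2428/(49²))) = 1/(-219/5 + (-2160*1/2047 - 2428/2401)) = 1/(-219/5 + (-2160/2047 - 2428*1/2401)) = 1/(-219/5 + (-2160/2047 - 2428/2401)) = 1/(-219/5 - 10156276/4914847) = 1/(-1127132873/24574235) = -24574235/1127132873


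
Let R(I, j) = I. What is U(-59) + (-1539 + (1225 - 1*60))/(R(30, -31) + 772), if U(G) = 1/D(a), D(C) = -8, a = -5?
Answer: -1897/3208 ≈ -0.59133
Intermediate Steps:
U(G) = -1/8 (U(G) = 1/(-8) = -1/8)
U(-59) + (-1539 + (1225 - 1*60))/(R(30, -31) + 772) = -1/8 + (-1539 + (1225 - 1*60))/(30 + 772) = -1/8 + (-1539 + (1225 - 60))/802 = -1/8 + (-1539 + 1165)*(1/802) = -1/8 - 374*1/802 = -1/8 - 187/401 = -1897/3208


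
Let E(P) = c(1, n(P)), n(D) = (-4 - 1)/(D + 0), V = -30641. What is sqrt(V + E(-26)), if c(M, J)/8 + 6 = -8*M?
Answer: 3*I*sqrt(3417) ≈ 175.37*I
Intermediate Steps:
n(D) = -5/D
c(M, J) = -48 - 64*M (c(M, J) = -48 + 8*(-8*M) = -48 - 64*M)
E(P) = -112 (E(P) = -48 - 64*1 = -48 - 64 = -112)
sqrt(V + E(-26)) = sqrt(-30641 - 112) = sqrt(-30753) = 3*I*sqrt(3417)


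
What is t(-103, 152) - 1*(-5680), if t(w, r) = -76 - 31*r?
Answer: 892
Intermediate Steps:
t(-103, 152) - 1*(-5680) = (-76 - 31*152) - 1*(-5680) = (-76 - 4712) + 5680 = -4788 + 5680 = 892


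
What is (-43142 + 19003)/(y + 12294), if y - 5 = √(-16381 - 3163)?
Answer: -42412223/21612135 + 48278*I*√4886/151284945 ≈ -1.9624 + 0.022306*I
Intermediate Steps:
y = 5 + 2*I*√4886 (y = 5 + √(-16381 - 3163) = 5 + √(-19544) = 5 + 2*I*√4886 ≈ 5.0 + 139.8*I)
(-43142 + 19003)/(y + 12294) = (-43142 + 19003)/((5 + 2*I*√4886) + 12294) = -24139/(12299 + 2*I*√4886)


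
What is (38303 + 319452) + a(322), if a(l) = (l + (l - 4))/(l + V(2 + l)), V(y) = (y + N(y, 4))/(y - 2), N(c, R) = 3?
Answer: 37210661385/104011 ≈ 3.5776e+5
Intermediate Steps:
V(y) = (3 + y)/(-2 + y) (V(y) = (y + 3)/(y - 2) = (3 + y)/(-2 + y))
a(l) = (-4 + 2*l)/(l + (5 + l)/l) (a(l) = (l + (l - 4))/(l + (3 + (2 + l))/(-2 + (2 + l))) = (l + (-4 + l))/(l + (5 + l)/l) = (-4 + 2*l)/(l + (5 + l)/l))
(38303 + 319452) + a(322) = (38303 + 319452) + 2*322*(-2 + 322)/(5 + 322 + 322**2) = 357755 + 2*322*320/(5 + 322 + 103684) = 357755 + 2*322*320/104011 = 357755 + 2*322*(1/104011)*320 = 357755 + 206080/104011 = 37210661385/104011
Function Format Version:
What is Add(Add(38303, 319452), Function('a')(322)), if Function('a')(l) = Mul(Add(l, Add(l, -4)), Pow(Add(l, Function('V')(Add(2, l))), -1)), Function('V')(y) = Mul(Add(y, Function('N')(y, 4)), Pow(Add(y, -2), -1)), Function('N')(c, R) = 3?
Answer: Rational(37210661385, 104011) ≈ 3.5776e+5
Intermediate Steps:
Function('V')(y) = Mul(Pow(Add(-2, y), -1), Add(3, y)) (Function('V')(y) = Mul(Add(y, 3), Pow(Add(y, -2), -1)) = Mul(Add(3, y), Pow(Add(-2, y), -1)) = Mul(Pow(Add(-2, y), -1), Add(3, y)))
Function('a')(l) = Mul(Pow(Add(l, Mul(Pow(l, -1), Add(5, l))), -1), Add(-4, Mul(2, l))) (Function('a')(l) = Mul(Add(l, Add(l, -4)), Pow(Add(l, Mul(Pow(Add(-2, Add(2, l)), -1), Add(3, Add(2, l)))), -1)) = Mul(Add(l, Add(-4, l)), Pow(Add(l, Mul(Pow(l, -1), Add(5, l))), -1)) = Mul(Add(-4, Mul(2, l)), Pow(Add(l, Mul(Pow(l, -1), Add(5, l))), -1)) = Mul(Pow(Add(l, Mul(Pow(l, -1), Add(5, l))), -1), Add(-4, Mul(2, l))))
Add(Add(38303, 319452), Function('a')(322)) = Add(Add(38303, 319452), Mul(2, 322, Pow(Add(5, 322, Pow(322, 2)), -1), Add(-2, 322))) = Add(357755, Mul(2, 322, Pow(Add(5, 322, 103684), -1), 320)) = Add(357755, Mul(2, 322, Pow(104011, -1), 320)) = Add(357755, Mul(2, 322, Rational(1, 104011), 320)) = Add(357755, Rational(206080, 104011)) = Rational(37210661385, 104011)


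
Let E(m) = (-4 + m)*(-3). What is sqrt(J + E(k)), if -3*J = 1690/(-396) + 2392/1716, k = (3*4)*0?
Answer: sqrt(508002)/198 ≈ 3.5997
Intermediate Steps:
k = 0 (k = 12*0 = 0)
E(m) = 12 - 3*m
J = 569/594 (J = -(1690/(-396) + 2392/1716)/3 = -(1690*(-1/396) + 2392*(1/1716))/3 = -(-845/198 + 46/33)/3 = -1/3*(-569/198) = 569/594 ≈ 0.95791)
sqrt(J + E(k)) = sqrt(569/594 + (12 - 3*0)) = sqrt(569/594 + (12 + 0)) = sqrt(569/594 + 12) = sqrt(7697/594) = sqrt(508002)/198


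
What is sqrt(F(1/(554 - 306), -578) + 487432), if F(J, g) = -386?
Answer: sqrt(487046) ≈ 697.89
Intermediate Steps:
sqrt(F(1/(554 - 306), -578) + 487432) = sqrt(-386 + 487432) = sqrt(487046)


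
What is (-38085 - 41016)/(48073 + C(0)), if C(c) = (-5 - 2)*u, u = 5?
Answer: -79101/48038 ≈ -1.6466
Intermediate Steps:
C(c) = -35 (C(c) = (-5 - 2)*5 = -7*5 = -35)
(-38085 - 41016)/(48073 + C(0)) = (-38085 - 41016)/(48073 - 35) = -79101/48038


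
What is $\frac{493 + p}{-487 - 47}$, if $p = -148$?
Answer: $- \frac{115}{178} \approx -0.64607$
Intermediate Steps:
$\frac{493 + p}{-487 - 47} = \frac{493 - 148}{-487 - 47} = \frac{345}{-534} = 345 \left(- \frac{1}{534}\right) = - \frac{115}{178}$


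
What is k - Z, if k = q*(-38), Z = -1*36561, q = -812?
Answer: 67417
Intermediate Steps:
Z = -36561
k = 30856 (k = -812*(-38) = 30856)
k - Z = 30856 - 1*(-36561) = 30856 + 36561 = 67417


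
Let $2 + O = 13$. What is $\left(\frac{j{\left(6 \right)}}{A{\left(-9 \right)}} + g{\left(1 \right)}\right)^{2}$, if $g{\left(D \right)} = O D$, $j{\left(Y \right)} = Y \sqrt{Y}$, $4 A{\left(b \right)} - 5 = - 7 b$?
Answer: $\frac{35185}{289} + \frac{132 \sqrt{6}}{17} \approx 140.77$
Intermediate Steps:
$A{\left(b \right)} = \frac{5}{4} - \frac{7 b}{4}$ ($A{\left(b \right)} = \frac{5}{4} + \frac{\left(-7\right) b}{4} = \frac{5}{4} - \frac{7 b}{4}$)
$O = 11$ ($O = -2 + 13 = 11$)
$j{\left(Y \right)} = Y^{\frac{3}{2}}$
$g{\left(D \right)} = 11 D$
$\left(\frac{j{\left(6 \right)}}{A{\left(-9 \right)}} + g{\left(1 \right)}\right)^{2} = \left(\frac{6^{\frac{3}{2}}}{\frac{5}{4} - - \frac{63}{4}} + 11 \cdot 1\right)^{2} = \left(\frac{6 \sqrt{6}}{\frac{5}{4} + \frac{63}{4}} + 11\right)^{2} = \left(\frac{6 \sqrt{6}}{17} + 11\right)^{2} = \left(11 + \frac{6 \sqrt{6}}{17}\right)^{2}$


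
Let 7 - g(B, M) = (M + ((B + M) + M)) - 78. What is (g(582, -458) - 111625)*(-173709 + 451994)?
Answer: -30819507180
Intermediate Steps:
g(B, M) = 85 - B - 3*M (g(B, M) = 7 - ((M + ((B + M) + M)) - 78) = 7 - ((M + (B + 2*M)) - 78) = 7 - ((B + 3*M) - 78) = 7 - (-78 + B + 3*M) = 7 + (78 - B - 3*M) = 85 - B - 3*M)
(g(582, -458) - 111625)*(-173709 + 451994) = ((85 - 1*582 - 3*(-458)) - 111625)*(-173709 + 451994) = ((85 - 582 + 1374) - 111625)*278285 = (877 - 111625)*278285 = -110748*278285 = -30819507180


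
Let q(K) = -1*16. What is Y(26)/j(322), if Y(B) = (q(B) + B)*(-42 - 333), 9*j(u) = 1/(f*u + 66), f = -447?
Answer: 4855545000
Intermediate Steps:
j(u) = 1/(9*(66 - 447*u)) (j(u) = 1/(9*(-447*u + 66)) = 1/(9*(66 - 447*u)))
q(K) = -16
Y(B) = 6000 - 375*B (Y(B) = (-16 + B)*(-42 - 333) = (-16 + B)*(-375) = 6000 - 375*B)
Y(26)/j(322) = (6000 - 375*26)/((-1/(-594 + 4023*322))) = (6000 - 9750)/((-1/(-594 + 1295406))) = -3750/((-1/1294812)) = -3750/((-1*1/1294812)) = -3750/(-1/1294812) = -3750*(-1294812) = 4855545000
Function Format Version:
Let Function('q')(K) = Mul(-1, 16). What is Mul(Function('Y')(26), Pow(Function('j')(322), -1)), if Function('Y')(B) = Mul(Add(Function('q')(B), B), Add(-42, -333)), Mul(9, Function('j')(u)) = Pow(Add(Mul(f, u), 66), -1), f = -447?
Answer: 4855545000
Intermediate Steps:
Function('j')(u) = Mul(Rational(1, 9), Pow(Add(66, Mul(-447, u)), -1)) (Function('j')(u) = Mul(Rational(1, 9), Pow(Add(Mul(-447, u), 66), -1)) = Mul(Rational(1, 9), Pow(Add(66, Mul(-447, u)), -1)))
Function('q')(K) = -16
Function('Y')(B) = Add(6000, Mul(-375, B)) (Function('Y')(B) = Mul(Add(-16, B), Add(-42, -333)) = Mul(Add(-16, B), -375) = Add(6000, Mul(-375, B)))
Mul(Function('Y')(26), Pow(Function('j')(322), -1)) = Mul(Add(6000, Mul(-375, 26)), Pow(Mul(-1, Pow(Add(-594, Mul(4023, 322)), -1)), -1)) = Mul(Add(6000, -9750), Pow(Mul(-1, Pow(Add(-594, 1295406), -1)), -1)) = Mul(-3750, Pow(Mul(-1, Pow(1294812, -1)), -1)) = Mul(-3750, Pow(Mul(-1, Rational(1, 1294812)), -1)) = Mul(-3750, Pow(Rational(-1, 1294812), -1)) = Mul(-3750, -1294812) = 4855545000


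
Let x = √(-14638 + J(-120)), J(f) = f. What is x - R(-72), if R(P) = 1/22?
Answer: -1/22 + I*√14758 ≈ -0.045455 + 121.48*I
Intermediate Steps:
R(P) = 1/22
x = I*√14758 (x = √(-14638 - 120) = √(-14758) = I*√14758 ≈ 121.48*I)
x - R(-72) = I*√14758 - 1*1/22 = I*√14758 - 1/22 = -1/22 + I*√14758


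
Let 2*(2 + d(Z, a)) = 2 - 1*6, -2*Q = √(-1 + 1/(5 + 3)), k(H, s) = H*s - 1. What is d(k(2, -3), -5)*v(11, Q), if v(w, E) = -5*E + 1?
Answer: -4 - 5*I*√14/2 ≈ -4.0 - 9.3541*I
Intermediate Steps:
k(H, s) = -1 + H*s
Q = -I*√14/8 (Q = -√(-1 + 1/(5 + 3))/2 = -√(-1 + 1/8)/2 = -√(-1 + ⅛)/2 = -I*√14/8 ≈ -0.46771*I)
v(w, E) = 1 - 5*E
d(Z, a) = -4 (d(Z, a) = -2 + (2 - 1*6)/2 = -2 + (2 - 6)/2 = -2 + (½)*(-4) = -2 - 2 = -4)
d(k(2, -3), -5)*v(11, Q) = -4*(1 - (-5)*I*√14/8) = -4*(1 + 5*I*√14/8) = -4 - 5*I*√14/2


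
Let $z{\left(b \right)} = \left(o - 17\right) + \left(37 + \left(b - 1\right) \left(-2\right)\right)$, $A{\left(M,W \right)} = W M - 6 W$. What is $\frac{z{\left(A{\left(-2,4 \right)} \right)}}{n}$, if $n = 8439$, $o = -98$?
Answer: $- \frac{4}{2813} \approx -0.001422$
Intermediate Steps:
$A{\left(M,W \right)} = - 6 W + M W$ ($A{\left(M,W \right)} = M W - 6 W = - 6 W + M W$)
$z{\left(b \right)} = -76 - 2 b$ ($z{\left(b \right)} = \left(-98 - 17\right) + \left(37 + \left(b - 1\right) \left(-2\right)\right) = -115 + \left(37 + \left(-1 + b\right) \left(-2\right)\right) = -115 + \left(37 - \left(-2 + 2 b\right)\right) = -115 - \left(-39 + 2 b\right) = -76 - 2 b$)
$\frac{z{\left(A{\left(-2,4 \right)} \right)}}{n} = \frac{-76 - 2 \cdot 4 \left(-6 - 2\right)}{8439} = \left(-76 - 2 \cdot 4 \left(-8\right)\right) \frac{1}{8439} = \left(-76 - -64\right) \frac{1}{8439} = \left(-76 + 64\right) \frac{1}{8439} = \left(-12\right) \frac{1}{8439} = - \frac{4}{2813}$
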